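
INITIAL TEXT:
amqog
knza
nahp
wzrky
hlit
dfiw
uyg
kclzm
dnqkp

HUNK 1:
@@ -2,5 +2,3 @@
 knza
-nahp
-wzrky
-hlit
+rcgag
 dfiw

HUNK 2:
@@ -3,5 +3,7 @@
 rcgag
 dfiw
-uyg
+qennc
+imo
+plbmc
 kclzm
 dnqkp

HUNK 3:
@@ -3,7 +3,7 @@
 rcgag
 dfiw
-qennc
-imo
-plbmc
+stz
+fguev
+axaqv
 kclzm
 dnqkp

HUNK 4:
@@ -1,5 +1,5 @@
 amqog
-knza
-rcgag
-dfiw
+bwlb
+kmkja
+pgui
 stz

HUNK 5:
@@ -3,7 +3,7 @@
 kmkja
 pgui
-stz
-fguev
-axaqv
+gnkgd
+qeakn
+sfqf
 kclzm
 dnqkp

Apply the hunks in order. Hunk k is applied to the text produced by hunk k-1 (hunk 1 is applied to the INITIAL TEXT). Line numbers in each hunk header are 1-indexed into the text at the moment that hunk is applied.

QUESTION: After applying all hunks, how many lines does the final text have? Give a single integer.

Answer: 9

Derivation:
Hunk 1: at line 2 remove [nahp,wzrky,hlit] add [rcgag] -> 7 lines: amqog knza rcgag dfiw uyg kclzm dnqkp
Hunk 2: at line 3 remove [uyg] add [qennc,imo,plbmc] -> 9 lines: amqog knza rcgag dfiw qennc imo plbmc kclzm dnqkp
Hunk 3: at line 3 remove [qennc,imo,plbmc] add [stz,fguev,axaqv] -> 9 lines: amqog knza rcgag dfiw stz fguev axaqv kclzm dnqkp
Hunk 4: at line 1 remove [knza,rcgag,dfiw] add [bwlb,kmkja,pgui] -> 9 lines: amqog bwlb kmkja pgui stz fguev axaqv kclzm dnqkp
Hunk 5: at line 3 remove [stz,fguev,axaqv] add [gnkgd,qeakn,sfqf] -> 9 lines: amqog bwlb kmkja pgui gnkgd qeakn sfqf kclzm dnqkp
Final line count: 9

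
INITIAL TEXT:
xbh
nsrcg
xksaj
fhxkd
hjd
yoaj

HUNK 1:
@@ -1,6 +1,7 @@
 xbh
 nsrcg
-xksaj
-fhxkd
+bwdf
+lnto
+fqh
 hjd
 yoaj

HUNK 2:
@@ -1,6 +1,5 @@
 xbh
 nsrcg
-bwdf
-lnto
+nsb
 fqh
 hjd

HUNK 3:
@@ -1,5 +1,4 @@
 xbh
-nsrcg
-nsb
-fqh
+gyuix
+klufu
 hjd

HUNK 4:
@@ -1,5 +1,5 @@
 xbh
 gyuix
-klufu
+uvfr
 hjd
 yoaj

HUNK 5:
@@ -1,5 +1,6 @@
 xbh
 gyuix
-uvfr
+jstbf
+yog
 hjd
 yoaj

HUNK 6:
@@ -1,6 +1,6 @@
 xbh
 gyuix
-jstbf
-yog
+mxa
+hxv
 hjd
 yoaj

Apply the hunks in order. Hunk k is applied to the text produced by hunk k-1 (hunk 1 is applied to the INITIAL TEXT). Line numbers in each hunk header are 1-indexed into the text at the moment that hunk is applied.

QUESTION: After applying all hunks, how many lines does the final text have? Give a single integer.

Answer: 6

Derivation:
Hunk 1: at line 1 remove [xksaj,fhxkd] add [bwdf,lnto,fqh] -> 7 lines: xbh nsrcg bwdf lnto fqh hjd yoaj
Hunk 2: at line 1 remove [bwdf,lnto] add [nsb] -> 6 lines: xbh nsrcg nsb fqh hjd yoaj
Hunk 3: at line 1 remove [nsrcg,nsb,fqh] add [gyuix,klufu] -> 5 lines: xbh gyuix klufu hjd yoaj
Hunk 4: at line 1 remove [klufu] add [uvfr] -> 5 lines: xbh gyuix uvfr hjd yoaj
Hunk 5: at line 1 remove [uvfr] add [jstbf,yog] -> 6 lines: xbh gyuix jstbf yog hjd yoaj
Hunk 6: at line 1 remove [jstbf,yog] add [mxa,hxv] -> 6 lines: xbh gyuix mxa hxv hjd yoaj
Final line count: 6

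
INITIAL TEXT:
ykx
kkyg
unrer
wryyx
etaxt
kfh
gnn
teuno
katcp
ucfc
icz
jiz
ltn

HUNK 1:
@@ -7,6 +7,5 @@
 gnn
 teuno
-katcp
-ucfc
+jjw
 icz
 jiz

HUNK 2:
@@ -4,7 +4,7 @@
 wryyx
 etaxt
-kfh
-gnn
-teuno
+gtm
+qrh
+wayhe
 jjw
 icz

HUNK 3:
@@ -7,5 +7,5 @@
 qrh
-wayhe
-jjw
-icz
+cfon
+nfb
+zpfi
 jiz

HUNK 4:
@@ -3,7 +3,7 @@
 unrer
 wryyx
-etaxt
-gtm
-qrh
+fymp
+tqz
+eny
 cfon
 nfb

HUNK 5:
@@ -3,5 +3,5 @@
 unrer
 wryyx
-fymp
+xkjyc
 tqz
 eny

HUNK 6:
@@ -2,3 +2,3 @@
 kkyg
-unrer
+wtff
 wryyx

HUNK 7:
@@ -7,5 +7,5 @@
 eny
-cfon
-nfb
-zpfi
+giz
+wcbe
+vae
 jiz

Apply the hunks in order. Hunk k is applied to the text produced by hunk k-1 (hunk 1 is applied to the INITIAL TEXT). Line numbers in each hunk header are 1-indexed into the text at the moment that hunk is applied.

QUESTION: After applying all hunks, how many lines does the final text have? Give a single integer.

Answer: 12

Derivation:
Hunk 1: at line 7 remove [katcp,ucfc] add [jjw] -> 12 lines: ykx kkyg unrer wryyx etaxt kfh gnn teuno jjw icz jiz ltn
Hunk 2: at line 4 remove [kfh,gnn,teuno] add [gtm,qrh,wayhe] -> 12 lines: ykx kkyg unrer wryyx etaxt gtm qrh wayhe jjw icz jiz ltn
Hunk 3: at line 7 remove [wayhe,jjw,icz] add [cfon,nfb,zpfi] -> 12 lines: ykx kkyg unrer wryyx etaxt gtm qrh cfon nfb zpfi jiz ltn
Hunk 4: at line 3 remove [etaxt,gtm,qrh] add [fymp,tqz,eny] -> 12 lines: ykx kkyg unrer wryyx fymp tqz eny cfon nfb zpfi jiz ltn
Hunk 5: at line 3 remove [fymp] add [xkjyc] -> 12 lines: ykx kkyg unrer wryyx xkjyc tqz eny cfon nfb zpfi jiz ltn
Hunk 6: at line 2 remove [unrer] add [wtff] -> 12 lines: ykx kkyg wtff wryyx xkjyc tqz eny cfon nfb zpfi jiz ltn
Hunk 7: at line 7 remove [cfon,nfb,zpfi] add [giz,wcbe,vae] -> 12 lines: ykx kkyg wtff wryyx xkjyc tqz eny giz wcbe vae jiz ltn
Final line count: 12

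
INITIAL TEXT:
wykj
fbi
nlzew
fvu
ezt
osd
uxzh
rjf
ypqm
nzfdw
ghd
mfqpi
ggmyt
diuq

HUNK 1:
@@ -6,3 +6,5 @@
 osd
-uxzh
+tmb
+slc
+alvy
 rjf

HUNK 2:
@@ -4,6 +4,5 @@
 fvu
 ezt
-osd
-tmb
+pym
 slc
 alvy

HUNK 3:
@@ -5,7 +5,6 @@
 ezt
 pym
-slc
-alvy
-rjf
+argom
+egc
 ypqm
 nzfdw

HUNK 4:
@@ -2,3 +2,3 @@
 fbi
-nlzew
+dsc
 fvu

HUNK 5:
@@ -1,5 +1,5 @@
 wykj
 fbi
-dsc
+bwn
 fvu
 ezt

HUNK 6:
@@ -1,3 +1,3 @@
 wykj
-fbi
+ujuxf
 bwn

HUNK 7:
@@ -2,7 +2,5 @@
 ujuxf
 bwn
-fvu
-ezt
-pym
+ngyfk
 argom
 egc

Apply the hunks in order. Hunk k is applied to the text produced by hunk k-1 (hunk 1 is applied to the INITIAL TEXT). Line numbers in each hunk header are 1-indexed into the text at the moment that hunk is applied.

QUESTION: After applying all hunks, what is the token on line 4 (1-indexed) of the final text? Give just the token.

Answer: ngyfk

Derivation:
Hunk 1: at line 6 remove [uxzh] add [tmb,slc,alvy] -> 16 lines: wykj fbi nlzew fvu ezt osd tmb slc alvy rjf ypqm nzfdw ghd mfqpi ggmyt diuq
Hunk 2: at line 4 remove [osd,tmb] add [pym] -> 15 lines: wykj fbi nlzew fvu ezt pym slc alvy rjf ypqm nzfdw ghd mfqpi ggmyt diuq
Hunk 3: at line 5 remove [slc,alvy,rjf] add [argom,egc] -> 14 lines: wykj fbi nlzew fvu ezt pym argom egc ypqm nzfdw ghd mfqpi ggmyt diuq
Hunk 4: at line 2 remove [nlzew] add [dsc] -> 14 lines: wykj fbi dsc fvu ezt pym argom egc ypqm nzfdw ghd mfqpi ggmyt diuq
Hunk 5: at line 1 remove [dsc] add [bwn] -> 14 lines: wykj fbi bwn fvu ezt pym argom egc ypqm nzfdw ghd mfqpi ggmyt diuq
Hunk 6: at line 1 remove [fbi] add [ujuxf] -> 14 lines: wykj ujuxf bwn fvu ezt pym argom egc ypqm nzfdw ghd mfqpi ggmyt diuq
Hunk 7: at line 2 remove [fvu,ezt,pym] add [ngyfk] -> 12 lines: wykj ujuxf bwn ngyfk argom egc ypqm nzfdw ghd mfqpi ggmyt diuq
Final line 4: ngyfk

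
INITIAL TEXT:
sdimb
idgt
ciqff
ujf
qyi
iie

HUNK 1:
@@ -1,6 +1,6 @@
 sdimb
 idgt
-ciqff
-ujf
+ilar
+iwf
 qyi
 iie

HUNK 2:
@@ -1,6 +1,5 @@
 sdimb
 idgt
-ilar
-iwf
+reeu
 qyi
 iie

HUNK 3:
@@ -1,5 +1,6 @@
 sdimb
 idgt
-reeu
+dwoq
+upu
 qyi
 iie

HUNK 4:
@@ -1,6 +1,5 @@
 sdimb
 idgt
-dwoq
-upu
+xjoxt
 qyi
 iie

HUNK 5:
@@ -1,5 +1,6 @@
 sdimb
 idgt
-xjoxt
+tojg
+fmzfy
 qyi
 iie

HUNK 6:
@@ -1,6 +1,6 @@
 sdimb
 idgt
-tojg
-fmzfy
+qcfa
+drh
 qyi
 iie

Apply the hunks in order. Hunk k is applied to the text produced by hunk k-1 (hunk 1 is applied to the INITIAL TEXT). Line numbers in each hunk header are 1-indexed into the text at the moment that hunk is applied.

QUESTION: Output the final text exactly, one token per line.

Answer: sdimb
idgt
qcfa
drh
qyi
iie

Derivation:
Hunk 1: at line 1 remove [ciqff,ujf] add [ilar,iwf] -> 6 lines: sdimb idgt ilar iwf qyi iie
Hunk 2: at line 1 remove [ilar,iwf] add [reeu] -> 5 lines: sdimb idgt reeu qyi iie
Hunk 3: at line 1 remove [reeu] add [dwoq,upu] -> 6 lines: sdimb idgt dwoq upu qyi iie
Hunk 4: at line 1 remove [dwoq,upu] add [xjoxt] -> 5 lines: sdimb idgt xjoxt qyi iie
Hunk 5: at line 1 remove [xjoxt] add [tojg,fmzfy] -> 6 lines: sdimb idgt tojg fmzfy qyi iie
Hunk 6: at line 1 remove [tojg,fmzfy] add [qcfa,drh] -> 6 lines: sdimb idgt qcfa drh qyi iie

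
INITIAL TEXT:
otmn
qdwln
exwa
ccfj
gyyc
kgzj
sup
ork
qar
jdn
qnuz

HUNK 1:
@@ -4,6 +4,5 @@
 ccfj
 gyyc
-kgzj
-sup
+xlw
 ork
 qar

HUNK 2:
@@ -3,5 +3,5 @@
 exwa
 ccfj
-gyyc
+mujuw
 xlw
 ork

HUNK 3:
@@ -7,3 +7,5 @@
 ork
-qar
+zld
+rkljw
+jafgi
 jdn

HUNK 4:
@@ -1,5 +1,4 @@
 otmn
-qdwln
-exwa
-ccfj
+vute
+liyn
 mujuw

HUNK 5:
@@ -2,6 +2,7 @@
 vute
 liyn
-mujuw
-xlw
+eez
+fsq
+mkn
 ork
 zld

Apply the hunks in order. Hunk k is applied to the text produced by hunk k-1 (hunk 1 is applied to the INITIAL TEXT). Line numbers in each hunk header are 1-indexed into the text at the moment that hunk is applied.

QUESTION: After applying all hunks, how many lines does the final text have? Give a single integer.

Hunk 1: at line 4 remove [kgzj,sup] add [xlw] -> 10 lines: otmn qdwln exwa ccfj gyyc xlw ork qar jdn qnuz
Hunk 2: at line 3 remove [gyyc] add [mujuw] -> 10 lines: otmn qdwln exwa ccfj mujuw xlw ork qar jdn qnuz
Hunk 3: at line 7 remove [qar] add [zld,rkljw,jafgi] -> 12 lines: otmn qdwln exwa ccfj mujuw xlw ork zld rkljw jafgi jdn qnuz
Hunk 4: at line 1 remove [qdwln,exwa,ccfj] add [vute,liyn] -> 11 lines: otmn vute liyn mujuw xlw ork zld rkljw jafgi jdn qnuz
Hunk 5: at line 2 remove [mujuw,xlw] add [eez,fsq,mkn] -> 12 lines: otmn vute liyn eez fsq mkn ork zld rkljw jafgi jdn qnuz
Final line count: 12

Answer: 12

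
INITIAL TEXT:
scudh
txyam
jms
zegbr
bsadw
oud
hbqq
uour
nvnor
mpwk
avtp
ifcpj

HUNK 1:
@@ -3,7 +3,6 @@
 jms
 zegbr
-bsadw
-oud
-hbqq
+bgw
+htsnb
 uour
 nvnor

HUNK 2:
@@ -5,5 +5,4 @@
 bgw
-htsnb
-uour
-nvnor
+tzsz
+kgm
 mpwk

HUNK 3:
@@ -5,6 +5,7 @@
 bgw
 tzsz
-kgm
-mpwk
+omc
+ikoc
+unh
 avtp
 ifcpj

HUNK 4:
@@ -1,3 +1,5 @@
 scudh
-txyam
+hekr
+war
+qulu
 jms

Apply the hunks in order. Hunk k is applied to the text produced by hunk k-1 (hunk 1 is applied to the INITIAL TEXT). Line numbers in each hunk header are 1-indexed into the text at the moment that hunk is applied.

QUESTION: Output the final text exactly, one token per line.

Hunk 1: at line 3 remove [bsadw,oud,hbqq] add [bgw,htsnb] -> 11 lines: scudh txyam jms zegbr bgw htsnb uour nvnor mpwk avtp ifcpj
Hunk 2: at line 5 remove [htsnb,uour,nvnor] add [tzsz,kgm] -> 10 lines: scudh txyam jms zegbr bgw tzsz kgm mpwk avtp ifcpj
Hunk 3: at line 5 remove [kgm,mpwk] add [omc,ikoc,unh] -> 11 lines: scudh txyam jms zegbr bgw tzsz omc ikoc unh avtp ifcpj
Hunk 4: at line 1 remove [txyam] add [hekr,war,qulu] -> 13 lines: scudh hekr war qulu jms zegbr bgw tzsz omc ikoc unh avtp ifcpj

Answer: scudh
hekr
war
qulu
jms
zegbr
bgw
tzsz
omc
ikoc
unh
avtp
ifcpj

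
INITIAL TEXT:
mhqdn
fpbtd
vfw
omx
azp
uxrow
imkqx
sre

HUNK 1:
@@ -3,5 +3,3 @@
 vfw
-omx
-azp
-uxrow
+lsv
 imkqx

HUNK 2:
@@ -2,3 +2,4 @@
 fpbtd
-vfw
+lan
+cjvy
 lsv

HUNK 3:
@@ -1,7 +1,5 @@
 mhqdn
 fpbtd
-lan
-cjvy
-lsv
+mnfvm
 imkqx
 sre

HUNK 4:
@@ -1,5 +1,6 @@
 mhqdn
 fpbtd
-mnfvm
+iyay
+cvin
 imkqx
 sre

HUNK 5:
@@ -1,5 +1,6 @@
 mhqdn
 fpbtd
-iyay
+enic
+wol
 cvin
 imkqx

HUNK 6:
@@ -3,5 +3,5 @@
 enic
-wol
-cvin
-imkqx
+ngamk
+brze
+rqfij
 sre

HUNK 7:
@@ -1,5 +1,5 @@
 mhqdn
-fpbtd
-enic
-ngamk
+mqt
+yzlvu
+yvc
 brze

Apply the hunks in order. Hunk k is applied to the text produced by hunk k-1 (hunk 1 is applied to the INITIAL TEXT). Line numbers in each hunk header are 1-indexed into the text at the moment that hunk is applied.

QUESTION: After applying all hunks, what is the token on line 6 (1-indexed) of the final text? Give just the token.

Answer: rqfij

Derivation:
Hunk 1: at line 3 remove [omx,azp,uxrow] add [lsv] -> 6 lines: mhqdn fpbtd vfw lsv imkqx sre
Hunk 2: at line 2 remove [vfw] add [lan,cjvy] -> 7 lines: mhqdn fpbtd lan cjvy lsv imkqx sre
Hunk 3: at line 1 remove [lan,cjvy,lsv] add [mnfvm] -> 5 lines: mhqdn fpbtd mnfvm imkqx sre
Hunk 4: at line 1 remove [mnfvm] add [iyay,cvin] -> 6 lines: mhqdn fpbtd iyay cvin imkqx sre
Hunk 5: at line 1 remove [iyay] add [enic,wol] -> 7 lines: mhqdn fpbtd enic wol cvin imkqx sre
Hunk 6: at line 3 remove [wol,cvin,imkqx] add [ngamk,brze,rqfij] -> 7 lines: mhqdn fpbtd enic ngamk brze rqfij sre
Hunk 7: at line 1 remove [fpbtd,enic,ngamk] add [mqt,yzlvu,yvc] -> 7 lines: mhqdn mqt yzlvu yvc brze rqfij sre
Final line 6: rqfij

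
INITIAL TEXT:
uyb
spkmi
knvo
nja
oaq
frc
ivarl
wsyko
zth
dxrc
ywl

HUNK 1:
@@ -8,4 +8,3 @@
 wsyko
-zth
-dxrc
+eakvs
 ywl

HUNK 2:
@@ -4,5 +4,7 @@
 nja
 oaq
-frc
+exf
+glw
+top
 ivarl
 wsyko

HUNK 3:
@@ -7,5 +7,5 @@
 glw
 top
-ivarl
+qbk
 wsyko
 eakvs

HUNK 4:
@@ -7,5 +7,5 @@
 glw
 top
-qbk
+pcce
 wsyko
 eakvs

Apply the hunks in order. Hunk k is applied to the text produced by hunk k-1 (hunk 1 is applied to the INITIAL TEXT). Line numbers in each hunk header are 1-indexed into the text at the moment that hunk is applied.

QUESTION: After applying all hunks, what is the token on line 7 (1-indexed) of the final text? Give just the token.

Hunk 1: at line 8 remove [zth,dxrc] add [eakvs] -> 10 lines: uyb spkmi knvo nja oaq frc ivarl wsyko eakvs ywl
Hunk 2: at line 4 remove [frc] add [exf,glw,top] -> 12 lines: uyb spkmi knvo nja oaq exf glw top ivarl wsyko eakvs ywl
Hunk 3: at line 7 remove [ivarl] add [qbk] -> 12 lines: uyb spkmi knvo nja oaq exf glw top qbk wsyko eakvs ywl
Hunk 4: at line 7 remove [qbk] add [pcce] -> 12 lines: uyb spkmi knvo nja oaq exf glw top pcce wsyko eakvs ywl
Final line 7: glw

Answer: glw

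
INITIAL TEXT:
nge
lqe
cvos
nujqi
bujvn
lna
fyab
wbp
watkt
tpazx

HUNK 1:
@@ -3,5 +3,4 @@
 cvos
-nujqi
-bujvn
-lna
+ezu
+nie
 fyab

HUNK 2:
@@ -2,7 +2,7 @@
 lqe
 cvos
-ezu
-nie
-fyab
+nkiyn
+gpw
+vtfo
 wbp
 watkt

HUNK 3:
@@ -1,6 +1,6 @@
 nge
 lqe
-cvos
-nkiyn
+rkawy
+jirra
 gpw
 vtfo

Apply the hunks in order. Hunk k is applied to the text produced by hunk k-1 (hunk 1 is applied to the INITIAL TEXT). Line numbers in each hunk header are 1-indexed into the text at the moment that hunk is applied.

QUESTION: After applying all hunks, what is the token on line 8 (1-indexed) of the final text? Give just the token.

Hunk 1: at line 3 remove [nujqi,bujvn,lna] add [ezu,nie] -> 9 lines: nge lqe cvos ezu nie fyab wbp watkt tpazx
Hunk 2: at line 2 remove [ezu,nie,fyab] add [nkiyn,gpw,vtfo] -> 9 lines: nge lqe cvos nkiyn gpw vtfo wbp watkt tpazx
Hunk 3: at line 1 remove [cvos,nkiyn] add [rkawy,jirra] -> 9 lines: nge lqe rkawy jirra gpw vtfo wbp watkt tpazx
Final line 8: watkt

Answer: watkt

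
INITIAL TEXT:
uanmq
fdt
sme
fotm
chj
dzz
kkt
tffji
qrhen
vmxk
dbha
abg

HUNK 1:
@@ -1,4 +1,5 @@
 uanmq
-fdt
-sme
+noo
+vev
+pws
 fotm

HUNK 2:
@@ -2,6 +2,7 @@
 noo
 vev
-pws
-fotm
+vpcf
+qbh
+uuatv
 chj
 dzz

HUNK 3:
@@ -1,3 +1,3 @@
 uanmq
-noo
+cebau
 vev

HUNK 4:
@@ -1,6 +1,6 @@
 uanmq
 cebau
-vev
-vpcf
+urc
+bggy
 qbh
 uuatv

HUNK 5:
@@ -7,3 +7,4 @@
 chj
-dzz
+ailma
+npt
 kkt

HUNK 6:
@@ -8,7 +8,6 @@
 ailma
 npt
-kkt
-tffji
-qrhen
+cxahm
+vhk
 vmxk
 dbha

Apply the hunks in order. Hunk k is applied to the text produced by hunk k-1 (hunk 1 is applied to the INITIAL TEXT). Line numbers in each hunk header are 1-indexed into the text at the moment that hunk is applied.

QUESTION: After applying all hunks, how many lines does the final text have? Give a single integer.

Hunk 1: at line 1 remove [fdt,sme] add [noo,vev,pws] -> 13 lines: uanmq noo vev pws fotm chj dzz kkt tffji qrhen vmxk dbha abg
Hunk 2: at line 2 remove [pws,fotm] add [vpcf,qbh,uuatv] -> 14 lines: uanmq noo vev vpcf qbh uuatv chj dzz kkt tffji qrhen vmxk dbha abg
Hunk 3: at line 1 remove [noo] add [cebau] -> 14 lines: uanmq cebau vev vpcf qbh uuatv chj dzz kkt tffji qrhen vmxk dbha abg
Hunk 4: at line 1 remove [vev,vpcf] add [urc,bggy] -> 14 lines: uanmq cebau urc bggy qbh uuatv chj dzz kkt tffji qrhen vmxk dbha abg
Hunk 5: at line 7 remove [dzz] add [ailma,npt] -> 15 lines: uanmq cebau urc bggy qbh uuatv chj ailma npt kkt tffji qrhen vmxk dbha abg
Hunk 6: at line 8 remove [kkt,tffji,qrhen] add [cxahm,vhk] -> 14 lines: uanmq cebau urc bggy qbh uuatv chj ailma npt cxahm vhk vmxk dbha abg
Final line count: 14

Answer: 14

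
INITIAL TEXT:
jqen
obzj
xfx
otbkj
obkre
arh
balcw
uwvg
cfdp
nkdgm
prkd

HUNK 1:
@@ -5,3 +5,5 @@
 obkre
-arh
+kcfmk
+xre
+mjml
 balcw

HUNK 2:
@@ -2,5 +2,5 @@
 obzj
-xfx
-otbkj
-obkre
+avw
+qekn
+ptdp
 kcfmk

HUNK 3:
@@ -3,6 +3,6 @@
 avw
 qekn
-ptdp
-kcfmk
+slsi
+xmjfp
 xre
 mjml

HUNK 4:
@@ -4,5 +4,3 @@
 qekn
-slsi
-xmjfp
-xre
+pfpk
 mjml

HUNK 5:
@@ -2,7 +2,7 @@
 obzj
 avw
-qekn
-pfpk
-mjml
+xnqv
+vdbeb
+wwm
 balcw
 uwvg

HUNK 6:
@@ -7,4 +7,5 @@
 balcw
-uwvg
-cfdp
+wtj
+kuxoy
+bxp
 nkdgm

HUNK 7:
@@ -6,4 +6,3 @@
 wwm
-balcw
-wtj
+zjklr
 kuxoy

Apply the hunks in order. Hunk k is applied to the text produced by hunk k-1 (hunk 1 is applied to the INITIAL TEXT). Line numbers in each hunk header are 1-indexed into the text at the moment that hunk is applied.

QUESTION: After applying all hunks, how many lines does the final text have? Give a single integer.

Answer: 11

Derivation:
Hunk 1: at line 5 remove [arh] add [kcfmk,xre,mjml] -> 13 lines: jqen obzj xfx otbkj obkre kcfmk xre mjml balcw uwvg cfdp nkdgm prkd
Hunk 2: at line 2 remove [xfx,otbkj,obkre] add [avw,qekn,ptdp] -> 13 lines: jqen obzj avw qekn ptdp kcfmk xre mjml balcw uwvg cfdp nkdgm prkd
Hunk 3: at line 3 remove [ptdp,kcfmk] add [slsi,xmjfp] -> 13 lines: jqen obzj avw qekn slsi xmjfp xre mjml balcw uwvg cfdp nkdgm prkd
Hunk 4: at line 4 remove [slsi,xmjfp,xre] add [pfpk] -> 11 lines: jqen obzj avw qekn pfpk mjml balcw uwvg cfdp nkdgm prkd
Hunk 5: at line 2 remove [qekn,pfpk,mjml] add [xnqv,vdbeb,wwm] -> 11 lines: jqen obzj avw xnqv vdbeb wwm balcw uwvg cfdp nkdgm prkd
Hunk 6: at line 7 remove [uwvg,cfdp] add [wtj,kuxoy,bxp] -> 12 lines: jqen obzj avw xnqv vdbeb wwm balcw wtj kuxoy bxp nkdgm prkd
Hunk 7: at line 6 remove [balcw,wtj] add [zjklr] -> 11 lines: jqen obzj avw xnqv vdbeb wwm zjklr kuxoy bxp nkdgm prkd
Final line count: 11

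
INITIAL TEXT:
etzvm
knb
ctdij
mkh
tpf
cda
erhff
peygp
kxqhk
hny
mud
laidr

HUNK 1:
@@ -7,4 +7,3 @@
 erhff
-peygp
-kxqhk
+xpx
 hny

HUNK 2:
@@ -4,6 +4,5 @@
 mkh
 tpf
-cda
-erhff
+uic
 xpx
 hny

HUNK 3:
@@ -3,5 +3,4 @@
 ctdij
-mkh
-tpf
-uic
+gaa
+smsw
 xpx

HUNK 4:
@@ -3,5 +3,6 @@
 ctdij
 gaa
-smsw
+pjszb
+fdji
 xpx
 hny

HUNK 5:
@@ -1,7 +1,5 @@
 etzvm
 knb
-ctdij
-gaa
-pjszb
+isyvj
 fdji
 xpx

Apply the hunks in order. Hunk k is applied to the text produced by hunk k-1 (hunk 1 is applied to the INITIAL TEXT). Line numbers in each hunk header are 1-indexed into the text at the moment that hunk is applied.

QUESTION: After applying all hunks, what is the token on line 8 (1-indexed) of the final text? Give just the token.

Answer: laidr

Derivation:
Hunk 1: at line 7 remove [peygp,kxqhk] add [xpx] -> 11 lines: etzvm knb ctdij mkh tpf cda erhff xpx hny mud laidr
Hunk 2: at line 4 remove [cda,erhff] add [uic] -> 10 lines: etzvm knb ctdij mkh tpf uic xpx hny mud laidr
Hunk 3: at line 3 remove [mkh,tpf,uic] add [gaa,smsw] -> 9 lines: etzvm knb ctdij gaa smsw xpx hny mud laidr
Hunk 4: at line 3 remove [smsw] add [pjszb,fdji] -> 10 lines: etzvm knb ctdij gaa pjszb fdji xpx hny mud laidr
Hunk 5: at line 1 remove [ctdij,gaa,pjszb] add [isyvj] -> 8 lines: etzvm knb isyvj fdji xpx hny mud laidr
Final line 8: laidr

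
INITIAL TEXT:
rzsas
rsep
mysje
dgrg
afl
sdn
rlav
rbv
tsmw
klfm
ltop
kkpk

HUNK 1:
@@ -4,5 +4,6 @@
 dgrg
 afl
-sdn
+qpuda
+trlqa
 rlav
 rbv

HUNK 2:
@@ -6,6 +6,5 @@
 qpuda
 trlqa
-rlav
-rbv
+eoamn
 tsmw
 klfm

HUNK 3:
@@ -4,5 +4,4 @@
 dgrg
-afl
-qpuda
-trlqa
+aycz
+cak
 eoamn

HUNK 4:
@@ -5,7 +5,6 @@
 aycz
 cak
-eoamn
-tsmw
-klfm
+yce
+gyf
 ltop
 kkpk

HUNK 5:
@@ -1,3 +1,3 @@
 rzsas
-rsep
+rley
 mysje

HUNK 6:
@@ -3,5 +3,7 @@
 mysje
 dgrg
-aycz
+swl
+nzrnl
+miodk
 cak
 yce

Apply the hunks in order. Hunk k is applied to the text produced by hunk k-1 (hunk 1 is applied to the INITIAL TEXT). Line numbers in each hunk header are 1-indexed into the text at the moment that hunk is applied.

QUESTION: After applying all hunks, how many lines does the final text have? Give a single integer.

Hunk 1: at line 4 remove [sdn] add [qpuda,trlqa] -> 13 lines: rzsas rsep mysje dgrg afl qpuda trlqa rlav rbv tsmw klfm ltop kkpk
Hunk 2: at line 6 remove [rlav,rbv] add [eoamn] -> 12 lines: rzsas rsep mysje dgrg afl qpuda trlqa eoamn tsmw klfm ltop kkpk
Hunk 3: at line 4 remove [afl,qpuda,trlqa] add [aycz,cak] -> 11 lines: rzsas rsep mysje dgrg aycz cak eoamn tsmw klfm ltop kkpk
Hunk 4: at line 5 remove [eoamn,tsmw,klfm] add [yce,gyf] -> 10 lines: rzsas rsep mysje dgrg aycz cak yce gyf ltop kkpk
Hunk 5: at line 1 remove [rsep] add [rley] -> 10 lines: rzsas rley mysje dgrg aycz cak yce gyf ltop kkpk
Hunk 6: at line 3 remove [aycz] add [swl,nzrnl,miodk] -> 12 lines: rzsas rley mysje dgrg swl nzrnl miodk cak yce gyf ltop kkpk
Final line count: 12

Answer: 12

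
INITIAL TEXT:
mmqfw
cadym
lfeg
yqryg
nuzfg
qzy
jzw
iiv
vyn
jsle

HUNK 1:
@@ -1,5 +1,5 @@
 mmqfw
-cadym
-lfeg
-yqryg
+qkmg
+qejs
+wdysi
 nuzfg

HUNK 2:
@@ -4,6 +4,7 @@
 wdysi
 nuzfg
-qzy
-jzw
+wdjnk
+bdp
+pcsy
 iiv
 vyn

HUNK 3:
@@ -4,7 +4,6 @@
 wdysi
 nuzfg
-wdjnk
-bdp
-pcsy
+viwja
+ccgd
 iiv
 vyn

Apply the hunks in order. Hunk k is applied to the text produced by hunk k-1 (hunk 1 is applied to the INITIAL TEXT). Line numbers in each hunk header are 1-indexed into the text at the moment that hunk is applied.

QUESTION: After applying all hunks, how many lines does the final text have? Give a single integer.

Answer: 10

Derivation:
Hunk 1: at line 1 remove [cadym,lfeg,yqryg] add [qkmg,qejs,wdysi] -> 10 lines: mmqfw qkmg qejs wdysi nuzfg qzy jzw iiv vyn jsle
Hunk 2: at line 4 remove [qzy,jzw] add [wdjnk,bdp,pcsy] -> 11 lines: mmqfw qkmg qejs wdysi nuzfg wdjnk bdp pcsy iiv vyn jsle
Hunk 3: at line 4 remove [wdjnk,bdp,pcsy] add [viwja,ccgd] -> 10 lines: mmqfw qkmg qejs wdysi nuzfg viwja ccgd iiv vyn jsle
Final line count: 10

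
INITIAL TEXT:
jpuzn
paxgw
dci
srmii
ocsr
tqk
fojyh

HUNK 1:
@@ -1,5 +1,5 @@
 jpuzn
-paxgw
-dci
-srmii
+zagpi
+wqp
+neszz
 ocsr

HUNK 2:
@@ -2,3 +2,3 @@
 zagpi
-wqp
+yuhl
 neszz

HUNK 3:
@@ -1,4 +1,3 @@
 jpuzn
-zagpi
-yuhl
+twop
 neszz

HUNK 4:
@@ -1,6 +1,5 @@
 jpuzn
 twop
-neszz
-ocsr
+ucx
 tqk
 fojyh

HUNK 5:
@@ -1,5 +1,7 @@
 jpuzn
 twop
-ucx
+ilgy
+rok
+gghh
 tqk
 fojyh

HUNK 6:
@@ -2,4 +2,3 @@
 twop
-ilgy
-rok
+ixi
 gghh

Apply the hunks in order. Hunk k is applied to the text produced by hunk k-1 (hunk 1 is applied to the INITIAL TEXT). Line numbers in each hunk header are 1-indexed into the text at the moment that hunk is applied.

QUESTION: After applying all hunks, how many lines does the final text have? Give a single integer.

Answer: 6

Derivation:
Hunk 1: at line 1 remove [paxgw,dci,srmii] add [zagpi,wqp,neszz] -> 7 lines: jpuzn zagpi wqp neszz ocsr tqk fojyh
Hunk 2: at line 2 remove [wqp] add [yuhl] -> 7 lines: jpuzn zagpi yuhl neszz ocsr tqk fojyh
Hunk 3: at line 1 remove [zagpi,yuhl] add [twop] -> 6 lines: jpuzn twop neszz ocsr tqk fojyh
Hunk 4: at line 1 remove [neszz,ocsr] add [ucx] -> 5 lines: jpuzn twop ucx tqk fojyh
Hunk 5: at line 1 remove [ucx] add [ilgy,rok,gghh] -> 7 lines: jpuzn twop ilgy rok gghh tqk fojyh
Hunk 6: at line 2 remove [ilgy,rok] add [ixi] -> 6 lines: jpuzn twop ixi gghh tqk fojyh
Final line count: 6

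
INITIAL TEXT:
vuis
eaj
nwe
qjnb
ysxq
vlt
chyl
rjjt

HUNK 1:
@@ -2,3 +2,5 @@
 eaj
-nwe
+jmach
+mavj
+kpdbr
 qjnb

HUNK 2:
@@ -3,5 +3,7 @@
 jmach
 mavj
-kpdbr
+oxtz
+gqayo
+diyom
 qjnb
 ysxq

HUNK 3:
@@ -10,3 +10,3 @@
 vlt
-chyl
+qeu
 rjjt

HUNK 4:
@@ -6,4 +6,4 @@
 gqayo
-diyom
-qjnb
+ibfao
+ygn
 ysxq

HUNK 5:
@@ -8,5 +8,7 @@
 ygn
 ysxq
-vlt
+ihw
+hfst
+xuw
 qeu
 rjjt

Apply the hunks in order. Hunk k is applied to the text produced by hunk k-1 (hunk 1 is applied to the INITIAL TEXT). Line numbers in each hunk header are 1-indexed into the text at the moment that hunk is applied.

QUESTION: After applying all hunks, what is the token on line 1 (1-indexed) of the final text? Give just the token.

Answer: vuis

Derivation:
Hunk 1: at line 2 remove [nwe] add [jmach,mavj,kpdbr] -> 10 lines: vuis eaj jmach mavj kpdbr qjnb ysxq vlt chyl rjjt
Hunk 2: at line 3 remove [kpdbr] add [oxtz,gqayo,diyom] -> 12 lines: vuis eaj jmach mavj oxtz gqayo diyom qjnb ysxq vlt chyl rjjt
Hunk 3: at line 10 remove [chyl] add [qeu] -> 12 lines: vuis eaj jmach mavj oxtz gqayo diyom qjnb ysxq vlt qeu rjjt
Hunk 4: at line 6 remove [diyom,qjnb] add [ibfao,ygn] -> 12 lines: vuis eaj jmach mavj oxtz gqayo ibfao ygn ysxq vlt qeu rjjt
Hunk 5: at line 8 remove [vlt] add [ihw,hfst,xuw] -> 14 lines: vuis eaj jmach mavj oxtz gqayo ibfao ygn ysxq ihw hfst xuw qeu rjjt
Final line 1: vuis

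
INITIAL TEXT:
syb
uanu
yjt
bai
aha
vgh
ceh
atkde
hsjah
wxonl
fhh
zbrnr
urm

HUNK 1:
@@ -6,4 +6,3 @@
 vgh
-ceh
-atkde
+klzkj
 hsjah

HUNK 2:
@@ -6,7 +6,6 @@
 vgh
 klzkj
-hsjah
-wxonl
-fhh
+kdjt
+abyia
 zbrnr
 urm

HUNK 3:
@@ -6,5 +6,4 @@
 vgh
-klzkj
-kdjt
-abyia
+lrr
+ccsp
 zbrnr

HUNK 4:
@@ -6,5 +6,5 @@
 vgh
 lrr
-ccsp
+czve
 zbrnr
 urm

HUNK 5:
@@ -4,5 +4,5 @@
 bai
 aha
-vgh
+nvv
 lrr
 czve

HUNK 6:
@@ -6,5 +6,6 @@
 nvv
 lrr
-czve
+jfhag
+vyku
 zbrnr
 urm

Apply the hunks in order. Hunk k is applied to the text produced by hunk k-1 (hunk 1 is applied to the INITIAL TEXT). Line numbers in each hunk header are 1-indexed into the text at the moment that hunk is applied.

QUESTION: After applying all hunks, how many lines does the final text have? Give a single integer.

Hunk 1: at line 6 remove [ceh,atkde] add [klzkj] -> 12 lines: syb uanu yjt bai aha vgh klzkj hsjah wxonl fhh zbrnr urm
Hunk 2: at line 6 remove [hsjah,wxonl,fhh] add [kdjt,abyia] -> 11 lines: syb uanu yjt bai aha vgh klzkj kdjt abyia zbrnr urm
Hunk 3: at line 6 remove [klzkj,kdjt,abyia] add [lrr,ccsp] -> 10 lines: syb uanu yjt bai aha vgh lrr ccsp zbrnr urm
Hunk 4: at line 6 remove [ccsp] add [czve] -> 10 lines: syb uanu yjt bai aha vgh lrr czve zbrnr urm
Hunk 5: at line 4 remove [vgh] add [nvv] -> 10 lines: syb uanu yjt bai aha nvv lrr czve zbrnr urm
Hunk 6: at line 6 remove [czve] add [jfhag,vyku] -> 11 lines: syb uanu yjt bai aha nvv lrr jfhag vyku zbrnr urm
Final line count: 11

Answer: 11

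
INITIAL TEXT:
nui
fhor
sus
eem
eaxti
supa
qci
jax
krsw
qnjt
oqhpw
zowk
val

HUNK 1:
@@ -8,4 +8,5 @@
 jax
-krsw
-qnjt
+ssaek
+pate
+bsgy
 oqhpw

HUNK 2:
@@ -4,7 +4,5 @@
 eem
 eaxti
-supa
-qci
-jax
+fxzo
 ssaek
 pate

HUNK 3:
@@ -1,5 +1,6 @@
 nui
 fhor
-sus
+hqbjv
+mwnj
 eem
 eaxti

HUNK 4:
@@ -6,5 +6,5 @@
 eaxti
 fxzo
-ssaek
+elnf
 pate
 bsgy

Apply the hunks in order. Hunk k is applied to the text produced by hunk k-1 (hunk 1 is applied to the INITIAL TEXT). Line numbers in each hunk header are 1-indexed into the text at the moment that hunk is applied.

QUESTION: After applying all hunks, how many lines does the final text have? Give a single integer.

Answer: 13

Derivation:
Hunk 1: at line 8 remove [krsw,qnjt] add [ssaek,pate,bsgy] -> 14 lines: nui fhor sus eem eaxti supa qci jax ssaek pate bsgy oqhpw zowk val
Hunk 2: at line 4 remove [supa,qci,jax] add [fxzo] -> 12 lines: nui fhor sus eem eaxti fxzo ssaek pate bsgy oqhpw zowk val
Hunk 3: at line 1 remove [sus] add [hqbjv,mwnj] -> 13 lines: nui fhor hqbjv mwnj eem eaxti fxzo ssaek pate bsgy oqhpw zowk val
Hunk 4: at line 6 remove [ssaek] add [elnf] -> 13 lines: nui fhor hqbjv mwnj eem eaxti fxzo elnf pate bsgy oqhpw zowk val
Final line count: 13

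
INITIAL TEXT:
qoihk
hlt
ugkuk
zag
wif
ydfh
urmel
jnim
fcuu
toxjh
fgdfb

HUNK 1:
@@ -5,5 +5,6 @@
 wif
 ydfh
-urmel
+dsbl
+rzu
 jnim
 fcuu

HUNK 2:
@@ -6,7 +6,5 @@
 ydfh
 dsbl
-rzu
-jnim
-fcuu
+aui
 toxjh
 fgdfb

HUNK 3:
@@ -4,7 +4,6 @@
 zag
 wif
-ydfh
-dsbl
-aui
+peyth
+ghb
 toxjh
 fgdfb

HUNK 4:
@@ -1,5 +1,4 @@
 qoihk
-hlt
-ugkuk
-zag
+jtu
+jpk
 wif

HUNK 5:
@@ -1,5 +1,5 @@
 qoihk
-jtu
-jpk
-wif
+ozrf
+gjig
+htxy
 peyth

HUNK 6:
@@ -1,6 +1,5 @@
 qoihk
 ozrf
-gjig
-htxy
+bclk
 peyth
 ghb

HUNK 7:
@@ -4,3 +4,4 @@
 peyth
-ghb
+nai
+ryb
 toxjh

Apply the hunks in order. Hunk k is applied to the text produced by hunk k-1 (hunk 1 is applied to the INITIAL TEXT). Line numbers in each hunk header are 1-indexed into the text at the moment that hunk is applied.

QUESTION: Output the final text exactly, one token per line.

Hunk 1: at line 5 remove [urmel] add [dsbl,rzu] -> 12 lines: qoihk hlt ugkuk zag wif ydfh dsbl rzu jnim fcuu toxjh fgdfb
Hunk 2: at line 6 remove [rzu,jnim,fcuu] add [aui] -> 10 lines: qoihk hlt ugkuk zag wif ydfh dsbl aui toxjh fgdfb
Hunk 3: at line 4 remove [ydfh,dsbl,aui] add [peyth,ghb] -> 9 lines: qoihk hlt ugkuk zag wif peyth ghb toxjh fgdfb
Hunk 4: at line 1 remove [hlt,ugkuk,zag] add [jtu,jpk] -> 8 lines: qoihk jtu jpk wif peyth ghb toxjh fgdfb
Hunk 5: at line 1 remove [jtu,jpk,wif] add [ozrf,gjig,htxy] -> 8 lines: qoihk ozrf gjig htxy peyth ghb toxjh fgdfb
Hunk 6: at line 1 remove [gjig,htxy] add [bclk] -> 7 lines: qoihk ozrf bclk peyth ghb toxjh fgdfb
Hunk 7: at line 4 remove [ghb] add [nai,ryb] -> 8 lines: qoihk ozrf bclk peyth nai ryb toxjh fgdfb

Answer: qoihk
ozrf
bclk
peyth
nai
ryb
toxjh
fgdfb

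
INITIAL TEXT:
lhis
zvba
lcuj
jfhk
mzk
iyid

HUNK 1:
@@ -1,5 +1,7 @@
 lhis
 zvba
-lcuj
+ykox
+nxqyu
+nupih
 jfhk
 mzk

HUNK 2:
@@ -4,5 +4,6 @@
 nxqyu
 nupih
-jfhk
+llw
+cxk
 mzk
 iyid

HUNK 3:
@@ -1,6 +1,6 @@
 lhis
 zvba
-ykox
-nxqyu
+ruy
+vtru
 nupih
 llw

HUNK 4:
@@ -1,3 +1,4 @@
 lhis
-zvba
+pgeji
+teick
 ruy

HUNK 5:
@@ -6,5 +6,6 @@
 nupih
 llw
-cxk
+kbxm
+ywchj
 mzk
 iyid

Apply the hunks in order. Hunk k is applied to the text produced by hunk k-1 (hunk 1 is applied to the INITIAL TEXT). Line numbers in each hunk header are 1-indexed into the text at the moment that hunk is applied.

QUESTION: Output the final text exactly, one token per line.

Answer: lhis
pgeji
teick
ruy
vtru
nupih
llw
kbxm
ywchj
mzk
iyid

Derivation:
Hunk 1: at line 1 remove [lcuj] add [ykox,nxqyu,nupih] -> 8 lines: lhis zvba ykox nxqyu nupih jfhk mzk iyid
Hunk 2: at line 4 remove [jfhk] add [llw,cxk] -> 9 lines: lhis zvba ykox nxqyu nupih llw cxk mzk iyid
Hunk 3: at line 1 remove [ykox,nxqyu] add [ruy,vtru] -> 9 lines: lhis zvba ruy vtru nupih llw cxk mzk iyid
Hunk 4: at line 1 remove [zvba] add [pgeji,teick] -> 10 lines: lhis pgeji teick ruy vtru nupih llw cxk mzk iyid
Hunk 5: at line 6 remove [cxk] add [kbxm,ywchj] -> 11 lines: lhis pgeji teick ruy vtru nupih llw kbxm ywchj mzk iyid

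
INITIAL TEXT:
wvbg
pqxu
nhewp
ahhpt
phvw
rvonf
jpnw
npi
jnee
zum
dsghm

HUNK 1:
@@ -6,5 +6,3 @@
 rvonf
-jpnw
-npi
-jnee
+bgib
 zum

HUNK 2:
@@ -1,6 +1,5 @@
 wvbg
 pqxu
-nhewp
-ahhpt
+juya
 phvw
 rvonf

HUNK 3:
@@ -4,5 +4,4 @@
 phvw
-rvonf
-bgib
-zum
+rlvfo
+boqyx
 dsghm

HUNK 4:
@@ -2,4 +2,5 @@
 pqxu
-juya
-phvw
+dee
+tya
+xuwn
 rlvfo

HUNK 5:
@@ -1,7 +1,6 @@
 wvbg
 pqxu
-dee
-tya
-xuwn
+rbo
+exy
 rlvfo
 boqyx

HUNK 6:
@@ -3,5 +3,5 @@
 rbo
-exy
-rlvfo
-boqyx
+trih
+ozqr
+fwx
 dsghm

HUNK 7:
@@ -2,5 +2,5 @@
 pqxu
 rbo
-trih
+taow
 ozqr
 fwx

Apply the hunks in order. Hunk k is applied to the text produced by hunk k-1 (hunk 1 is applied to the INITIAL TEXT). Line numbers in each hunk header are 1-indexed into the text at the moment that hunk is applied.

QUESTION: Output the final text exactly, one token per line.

Answer: wvbg
pqxu
rbo
taow
ozqr
fwx
dsghm

Derivation:
Hunk 1: at line 6 remove [jpnw,npi,jnee] add [bgib] -> 9 lines: wvbg pqxu nhewp ahhpt phvw rvonf bgib zum dsghm
Hunk 2: at line 1 remove [nhewp,ahhpt] add [juya] -> 8 lines: wvbg pqxu juya phvw rvonf bgib zum dsghm
Hunk 3: at line 4 remove [rvonf,bgib,zum] add [rlvfo,boqyx] -> 7 lines: wvbg pqxu juya phvw rlvfo boqyx dsghm
Hunk 4: at line 2 remove [juya,phvw] add [dee,tya,xuwn] -> 8 lines: wvbg pqxu dee tya xuwn rlvfo boqyx dsghm
Hunk 5: at line 1 remove [dee,tya,xuwn] add [rbo,exy] -> 7 lines: wvbg pqxu rbo exy rlvfo boqyx dsghm
Hunk 6: at line 3 remove [exy,rlvfo,boqyx] add [trih,ozqr,fwx] -> 7 lines: wvbg pqxu rbo trih ozqr fwx dsghm
Hunk 7: at line 2 remove [trih] add [taow] -> 7 lines: wvbg pqxu rbo taow ozqr fwx dsghm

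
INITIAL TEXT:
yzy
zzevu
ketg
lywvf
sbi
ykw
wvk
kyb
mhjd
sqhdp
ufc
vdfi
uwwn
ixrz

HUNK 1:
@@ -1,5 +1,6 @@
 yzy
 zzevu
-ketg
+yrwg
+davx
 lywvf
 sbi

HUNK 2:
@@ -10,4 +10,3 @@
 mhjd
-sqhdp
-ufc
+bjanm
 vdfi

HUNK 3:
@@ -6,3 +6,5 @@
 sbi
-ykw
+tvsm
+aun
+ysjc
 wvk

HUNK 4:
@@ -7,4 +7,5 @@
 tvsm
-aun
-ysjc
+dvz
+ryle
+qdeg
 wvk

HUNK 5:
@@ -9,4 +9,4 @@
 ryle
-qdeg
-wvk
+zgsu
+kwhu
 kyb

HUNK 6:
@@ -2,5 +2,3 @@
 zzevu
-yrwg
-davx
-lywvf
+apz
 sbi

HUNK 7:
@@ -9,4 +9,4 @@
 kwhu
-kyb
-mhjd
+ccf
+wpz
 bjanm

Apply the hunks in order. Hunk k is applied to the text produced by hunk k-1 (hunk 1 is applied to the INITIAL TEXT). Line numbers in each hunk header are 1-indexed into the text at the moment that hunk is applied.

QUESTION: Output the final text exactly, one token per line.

Hunk 1: at line 1 remove [ketg] add [yrwg,davx] -> 15 lines: yzy zzevu yrwg davx lywvf sbi ykw wvk kyb mhjd sqhdp ufc vdfi uwwn ixrz
Hunk 2: at line 10 remove [sqhdp,ufc] add [bjanm] -> 14 lines: yzy zzevu yrwg davx lywvf sbi ykw wvk kyb mhjd bjanm vdfi uwwn ixrz
Hunk 3: at line 6 remove [ykw] add [tvsm,aun,ysjc] -> 16 lines: yzy zzevu yrwg davx lywvf sbi tvsm aun ysjc wvk kyb mhjd bjanm vdfi uwwn ixrz
Hunk 4: at line 7 remove [aun,ysjc] add [dvz,ryle,qdeg] -> 17 lines: yzy zzevu yrwg davx lywvf sbi tvsm dvz ryle qdeg wvk kyb mhjd bjanm vdfi uwwn ixrz
Hunk 5: at line 9 remove [qdeg,wvk] add [zgsu,kwhu] -> 17 lines: yzy zzevu yrwg davx lywvf sbi tvsm dvz ryle zgsu kwhu kyb mhjd bjanm vdfi uwwn ixrz
Hunk 6: at line 2 remove [yrwg,davx,lywvf] add [apz] -> 15 lines: yzy zzevu apz sbi tvsm dvz ryle zgsu kwhu kyb mhjd bjanm vdfi uwwn ixrz
Hunk 7: at line 9 remove [kyb,mhjd] add [ccf,wpz] -> 15 lines: yzy zzevu apz sbi tvsm dvz ryle zgsu kwhu ccf wpz bjanm vdfi uwwn ixrz

Answer: yzy
zzevu
apz
sbi
tvsm
dvz
ryle
zgsu
kwhu
ccf
wpz
bjanm
vdfi
uwwn
ixrz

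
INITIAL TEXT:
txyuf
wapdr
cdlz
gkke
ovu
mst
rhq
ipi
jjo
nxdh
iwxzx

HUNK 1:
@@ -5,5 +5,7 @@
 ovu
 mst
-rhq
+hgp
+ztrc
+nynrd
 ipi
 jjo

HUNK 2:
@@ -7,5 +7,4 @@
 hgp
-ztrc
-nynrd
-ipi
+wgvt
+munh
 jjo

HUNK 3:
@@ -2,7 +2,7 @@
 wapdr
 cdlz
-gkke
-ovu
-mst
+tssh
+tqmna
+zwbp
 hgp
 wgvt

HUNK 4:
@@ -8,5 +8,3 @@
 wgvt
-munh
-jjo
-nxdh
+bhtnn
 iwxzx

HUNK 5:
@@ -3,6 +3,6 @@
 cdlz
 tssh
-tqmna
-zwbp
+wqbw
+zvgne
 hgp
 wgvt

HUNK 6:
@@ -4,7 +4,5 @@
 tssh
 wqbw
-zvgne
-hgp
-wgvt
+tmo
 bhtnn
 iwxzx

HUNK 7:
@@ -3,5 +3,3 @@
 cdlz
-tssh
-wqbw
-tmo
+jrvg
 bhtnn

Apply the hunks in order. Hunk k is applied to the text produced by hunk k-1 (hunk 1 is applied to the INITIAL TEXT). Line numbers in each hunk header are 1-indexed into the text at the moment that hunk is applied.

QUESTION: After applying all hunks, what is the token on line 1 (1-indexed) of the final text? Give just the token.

Answer: txyuf

Derivation:
Hunk 1: at line 5 remove [rhq] add [hgp,ztrc,nynrd] -> 13 lines: txyuf wapdr cdlz gkke ovu mst hgp ztrc nynrd ipi jjo nxdh iwxzx
Hunk 2: at line 7 remove [ztrc,nynrd,ipi] add [wgvt,munh] -> 12 lines: txyuf wapdr cdlz gkke ovu mst hgp wgvt munh jjo nxdh iwxzx
Hunk 3: at line 2 remove [gkke,ovu,mst] add [tssh,tqmna,zwbp] -> 12 lines: txyuf wapdr cdlz tssh tqmna zwbp hgp wgvt munh jjo nxdh iwxzx
Hunk 4: at line 8 remove [munh,jjo,nxdh] add [bhtnn] -> 10 lines: txyuf wapdr cdlz tssh tqmna zwbp hgp wgvt bhtnn iwxzx
Hunk 5: at line 3 remove [tqmna,zwbp] add [wqbw,zvgne] -> 10 lines: txyuf wapdr cdlz tssh wqbw zvgne hgp wgvt bhtnn iwxzx
Hunk 6: at line 4 remove [zvgne,hgp,wgvt] add [tmo] -> 8 lines: txyuf wapdr cdlz tssh wqbw tmo bhtnn iwxzx
Hunk 7: at line 3 remove [tssh,wqbw,tmo] add [jrvg] -> 6 lines: txyuf wapdr cdlz jrvg bhtnn iwxzx
Final line 1: txyuf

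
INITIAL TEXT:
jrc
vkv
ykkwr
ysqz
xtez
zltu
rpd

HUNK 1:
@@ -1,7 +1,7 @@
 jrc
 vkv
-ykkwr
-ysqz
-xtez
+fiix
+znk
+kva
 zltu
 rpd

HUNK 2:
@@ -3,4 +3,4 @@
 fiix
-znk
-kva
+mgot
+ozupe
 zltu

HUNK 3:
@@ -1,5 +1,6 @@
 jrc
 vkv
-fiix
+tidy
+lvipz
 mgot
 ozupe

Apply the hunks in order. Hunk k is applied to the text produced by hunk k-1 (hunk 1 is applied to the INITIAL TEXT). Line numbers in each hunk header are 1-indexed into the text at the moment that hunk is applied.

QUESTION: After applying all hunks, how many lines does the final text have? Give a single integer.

Hunk 1: at line 1 remove [ykkwr,ysqz,xtez] add [fiix,znk,kva] -> 7 lines: jrc vkv fiix znk kva zltu rpd
Hunk 2: at line 3 remove [znk,kva] add [mgot,ozupe] -> 7 lines: jrc vkv fiix mgot ozupe zltu rpd
Hunk 3: at line 1 remove [fiix] add [tidy,lvipz] -> 8 lines: jrc vkv tidy lvipz mgot ozupe zltu rpd
Final line count: 8

Answer: 8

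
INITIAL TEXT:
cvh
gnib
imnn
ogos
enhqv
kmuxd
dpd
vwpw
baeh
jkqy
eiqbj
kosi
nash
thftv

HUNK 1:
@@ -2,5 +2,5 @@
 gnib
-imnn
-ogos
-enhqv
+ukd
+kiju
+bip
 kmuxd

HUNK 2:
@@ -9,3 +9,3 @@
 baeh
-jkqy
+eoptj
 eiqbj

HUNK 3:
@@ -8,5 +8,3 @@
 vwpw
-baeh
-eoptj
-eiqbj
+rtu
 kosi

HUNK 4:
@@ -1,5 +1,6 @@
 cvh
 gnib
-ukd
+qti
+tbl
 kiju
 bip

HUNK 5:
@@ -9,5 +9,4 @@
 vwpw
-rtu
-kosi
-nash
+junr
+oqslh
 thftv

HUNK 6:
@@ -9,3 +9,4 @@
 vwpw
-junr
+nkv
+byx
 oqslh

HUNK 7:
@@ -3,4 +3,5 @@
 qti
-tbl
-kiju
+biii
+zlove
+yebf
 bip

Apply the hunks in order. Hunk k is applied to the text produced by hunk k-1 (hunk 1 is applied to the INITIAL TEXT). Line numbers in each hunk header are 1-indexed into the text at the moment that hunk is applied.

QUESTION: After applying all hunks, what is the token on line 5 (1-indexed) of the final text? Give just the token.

Hunk 1: at line 2 remove [imnn,ogos,enhqv] add [ukd,kiju,bip] -> 14 lines: cvh gnib ukd kiju bip kmuxd dpd vwpw baeh jkqy eiqbj kosi nash thftv
Hunk 2: at line 9 remove [jkqy] add [eoptj] -> 14 lines: cvh gnib ukd kiju bip kmuxd dpd vwpw baeh eoptj eiqbj kosi nash thftv
Hunk 3: at line 8 remove [baeh,eoptj,eiqbj] add [rtu] -> 12 lines: cvh gnib ukd kiju bip kmuxd dpd vwpw rtu kosi nash thftv
Hunk 4: at line 1 remove [ukd] add [qti,tbl] -> 13 lines: cvh gnib qti tbl kiju bip kmuxd dpd vwpw rtu kosi nash thftv
Hunk 5: at line 9 remove [rtu,kosi,nash] add [junr,oqslh] -> 12 lines: cvh gnib qti tbl kiju bip kmuxd dpd vwpw junr oqslh thftv
Hunk 6: at line 9 remove [junr] add [nkv,byx] -> 13 lines: cvh gnib qti tbl kiju bip kmuxd dpd vwpw nkv byx oqslh thftv
Hunk 7: at line 3 remove [tbl,kiju] add [biii,zlove,yebf] -> 14 lines: cvh gnib qti biii zlove yebf bip kmuxd dpd vwpw nkv byx oqslh thftv
Final line 5: zlove

Answer: zlove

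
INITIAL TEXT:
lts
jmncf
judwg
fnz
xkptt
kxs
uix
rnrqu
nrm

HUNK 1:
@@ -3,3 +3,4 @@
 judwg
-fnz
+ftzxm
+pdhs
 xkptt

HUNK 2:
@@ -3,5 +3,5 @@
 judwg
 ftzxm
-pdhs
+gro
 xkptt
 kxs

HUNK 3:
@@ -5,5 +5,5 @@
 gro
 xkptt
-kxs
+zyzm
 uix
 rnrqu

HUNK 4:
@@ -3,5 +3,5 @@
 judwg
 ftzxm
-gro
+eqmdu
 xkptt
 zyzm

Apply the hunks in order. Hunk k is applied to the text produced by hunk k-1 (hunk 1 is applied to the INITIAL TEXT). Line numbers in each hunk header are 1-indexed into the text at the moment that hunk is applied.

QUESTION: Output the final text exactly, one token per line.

Answer: lts
jmncf
judwg
ftzxm
eqmdu
xkptt
zyzm
uix
rnrqu
nrm

Derivation:
Hunk 1: at line 3 remove [fnz] add [ftzxm,pdhs] -> 10 lines: lts jmncf judwg ftzxm pdhs xkptt kxs uix rnrqu nrm
Hunk 2: at line 3 remove [pdhs] add [gro] -> 10 lines: lts jmncf judwg ftzxm gro xkptt kxs uix rnrqu nrm
Hunk 3: at line 5 remove [kxs] add [zyzm] -> 10 lines: lts jmncf judwg ftzxm gro xkptt zyzm uix rnrqu nrm
Hunk 4: at line 3 remove [gro] add [eqmdu] -> 10 lines: lts jmncf judwg ftzxm eqmdu xkptt zyzm uix rnrqu nrm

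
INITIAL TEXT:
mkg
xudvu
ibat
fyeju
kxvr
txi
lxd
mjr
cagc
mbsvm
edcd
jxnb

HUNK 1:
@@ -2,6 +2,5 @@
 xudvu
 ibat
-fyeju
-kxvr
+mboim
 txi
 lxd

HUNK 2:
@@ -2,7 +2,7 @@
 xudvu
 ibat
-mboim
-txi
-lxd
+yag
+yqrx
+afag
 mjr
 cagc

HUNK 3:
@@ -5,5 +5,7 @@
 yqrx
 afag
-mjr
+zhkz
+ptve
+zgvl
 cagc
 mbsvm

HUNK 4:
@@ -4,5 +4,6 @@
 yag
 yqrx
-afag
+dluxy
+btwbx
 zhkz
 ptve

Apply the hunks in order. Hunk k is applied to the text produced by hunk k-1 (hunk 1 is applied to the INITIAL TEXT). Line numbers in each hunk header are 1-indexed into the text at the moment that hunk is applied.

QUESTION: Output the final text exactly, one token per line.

Answer: mkg
xudvu
ibat
yag
yqrx
dluxy
btwbx
zhkz
ptve
zgvl
cagc
mbsvm
edcd
jxnb

Derivation:
Hunk 1: at line 2 remove [fyeju,kxvr] add [mboim] -> 11 lines: mkg xudvu ibat mboim txi lxd mjr cagc mbsvm edcd jxnb
Hunk 2: at line 2 remove [mboim,txi,lxd] add [yag,yqrx,afag] -> 11 lines: mkg xudvu ibat yag yqrx afag mjr cagc mbsvm edcd jxnb
Hunk 3: at line 5 remove [mjr] add [zhkz,ptve,zgvl] -> 13 lines: mkg xudvu ibat yag yqrx afag zhkz ptve zgvl cagc mbsvm edcd jxnb
Hunk 4: at line 4 remove [afag] add [dluxy,btwbx] -> 14 lines: mkg xudvu ibat yag yqrx dluxy btwbx zhkz ptve zgvl cagc mbsvm edcd jxnb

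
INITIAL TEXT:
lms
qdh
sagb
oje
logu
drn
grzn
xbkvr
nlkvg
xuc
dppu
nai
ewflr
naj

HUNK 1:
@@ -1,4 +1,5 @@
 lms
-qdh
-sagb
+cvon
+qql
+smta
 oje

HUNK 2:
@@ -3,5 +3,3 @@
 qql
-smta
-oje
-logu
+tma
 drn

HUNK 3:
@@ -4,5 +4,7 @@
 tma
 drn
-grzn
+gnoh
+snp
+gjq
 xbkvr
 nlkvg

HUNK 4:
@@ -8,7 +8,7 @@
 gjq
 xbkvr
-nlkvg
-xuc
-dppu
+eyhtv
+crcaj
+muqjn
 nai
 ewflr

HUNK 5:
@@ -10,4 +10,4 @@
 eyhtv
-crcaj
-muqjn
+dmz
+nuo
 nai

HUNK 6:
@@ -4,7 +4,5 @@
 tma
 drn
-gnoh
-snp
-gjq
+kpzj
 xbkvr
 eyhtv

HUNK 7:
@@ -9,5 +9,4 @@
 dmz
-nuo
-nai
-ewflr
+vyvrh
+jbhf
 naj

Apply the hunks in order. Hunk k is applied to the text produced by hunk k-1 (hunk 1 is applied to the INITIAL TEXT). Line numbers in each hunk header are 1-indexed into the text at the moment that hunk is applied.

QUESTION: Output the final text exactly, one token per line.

Answer: lms
cvon
qql
tma
drn
kpzj
xbkvr
eyhtv
dmz
vyvrh
jbhf
naj

Derivation:
Hunk 1: at line 1 remove [qdh,sagb] add [cvon,qql,smta] -> 15 lines: lms cvon qql smta oje logu drn grzn xbkvr nlkvg xuc dppu nai ewflr naj
Hunk 2: at line 3 remove [smta,oje,logu] add [tma] -> 13 lines: lms cvon qql tma drn grzn xbkvr nlkvg xuc dppu nai ewflr naj
Hunk 3: at line 4 remove [grzn] add [gnoh,snp,gjq] -> 15 lines: lms cvon qql tma drn gnoh snp gjq xbkvr nlkvg xuc dppu nai ewflr naj
Hunk 4: at line 8 remove [nlkvg,xuc,dppu] add [eyhtv,crcaj,muqjn] -> 15 lines: lms cvon qql tma drn gnoh snp gjq xbkvr eyhtv crcaj muqjn nai ewflr naj
Hunk 5: at line 10 remove [crcaj,muqjn] add [dmz,nuo] -> 15 lines: lms cvon qql tma drn gnoh snp gjq xbkvr eyhtv dmz nuo nai ewflr naj
Hunk 6: at line 4 remove [gnoh,snp,gjq] add [kpzj] -> 13 lines: lms cvon qql tma drn kpzj xbkvr eyhtv dmz nuo nai ewflr naj
Hunk 7: at line 9 remove [nuo,nai,ewflr] add [vyvrh,jbhf] -> 12 lines: lms cvon qql tma drn kpzj xbkvr eyhtv dmz vyvrh jbhf naj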